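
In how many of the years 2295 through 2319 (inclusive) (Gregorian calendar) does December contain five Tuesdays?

12

December has 31 days; it has five Tuesdays when Tuesday falls among the first (month-length − 28) days — i.e. when December 1 is one of Tuesday/Monday/Sunday.
December 1 by year: 2295:Sun✓ 2296:Tue✓ 2297:Wed 2298:Thu 2299:Fri 2300:Sat 2301:Sun✓ 2302:Mon✓ 2303:Tue✓ 2304:Thu 2305:Fri 2306:Sat 2307:Sun✓ 2308:Tue✓ 2309:Wed 2310:Thu 2311:Fri 2312:Sun✓ 2313:Mon✓ 2314:Tue✓ 2315:Wed 2316:Fri 2317:Sat 2318:Sun✓ 2319:Mon✓
Years with five Tuesdays: 2295, 2296, 2301, 2302, 2303, 2307, 2308, 2312, 2313, 2314, 2318, 2319 → 12.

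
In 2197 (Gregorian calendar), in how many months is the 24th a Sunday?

2

Check the 24th of each month of 2197: Jan 24: Tue, Feb 24: Fri, Mar 24: Fri, Apr 24: Mon, May 24: Wed, Jun 24: Sat, Jul 24: Mon, Aug 24: Thu, Sep 24: Sun, Oct 24: Tue, Nov 24: Fri, Dec 24: Sun.
Sunday occurs in September, December — 2 months.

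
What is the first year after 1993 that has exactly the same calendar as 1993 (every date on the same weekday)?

Two years share a calendar iff Jan 1 falls on the same weekday and both are leap or both are common. 1993: Jan 1 is Friday, common year.
1994: Jan 1 Saturday, common
1995: Jan 1 Sunday, common
1996: Jan 1 Monday, leap
1997: Jan 1 Wednesday, common
1998: Jan 1 Thursday, common
1999: Jan 1 Friday, common
1999 matches on both conditions.

1999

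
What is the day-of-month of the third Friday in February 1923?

February 1, 1923 is a Thursday, so the first Friday is the 2nd.
The third Friday is 2 + 14 = 16.

16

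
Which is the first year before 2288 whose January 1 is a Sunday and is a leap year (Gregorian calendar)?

2260

Jan 1 advances by 2 weekdays after a leap year and by 1 after a common year.
2288: Jan 1 is Sunday (leap).
2287: Saturday
2286: Friday
2285: Thursday
2284: Tuesday (leap)
2283: Monday
2282: Sunday
2281: Saturday
2280: Thursday (leap)
2279: Wednesday
2278: Tuesday
2277: Monday
2276: Saturday (leap)
2275: Friday
2274: Thursday
2273: Wednesday
2272: Monday (leap)
2271: Sunday
2270: Saturday
2269: Friday
2268: Wednesday (leap)
2267: Tuesday
2266: Monday
2265: Sunday
2264: Friday (leap)
2263: Thursday
2262: Wednesday
2261: Tuesday
2260: Sunday (leap)
2260 begins on a Sunday and is a leap year.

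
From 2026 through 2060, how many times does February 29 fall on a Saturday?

Leap years in 2026–2060: 9 of them.
Feb 29 weekday advances by 5 (mod 7) from one leap year to the next four years later (or differs when a century non-leap intervenes).
Leap-day weekdays: 2028:Tue 2032:Sun 2036:Fri 2040:Wed 2044:Mon 2048:Sat✓ 2052:Thu 2056:Tue 2060:Sun
Saturday: 2048 → 1.

1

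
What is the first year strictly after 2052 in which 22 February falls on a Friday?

2058

From one year to the next, a fixed date's weekday advances by 1, or by 2 when a Feb 29 lies between the two dates.
2052: February 22 is Thursday.
2053: Saturday (+2)
2054: Sunday (+1)
2055: Monday (+1)
2056: Tuesday (+1)
2057: Thursday (+2)
2058: Friday (+1)
22 February falls on a Friday in 2058.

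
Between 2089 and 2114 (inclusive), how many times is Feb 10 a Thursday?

Track Feb 10's weekday year by year (advancing +1, or +2 across a Feb 29):
  2089: Thu ✓  2090: Fri (+1)  2091: Sat (+1)  2092: Sun (+1)  2093: Tue (+2)
  2094: Wed (+1)  2095: Thu (+1) ✓  2096: Fri (+1)  2097: Sun (+2)  2098: Mon (+1)
  2099: Tue (+1)  2100: Wed (+1)  2101: Thu (+1) ✓  2102: Fri (+1)  2103: Sat (+1)
  2104: Sun (+1)  2105: Tue (+2)  2106: Wed (+1)  2107: Thu (+1) ✓  2108: Fri (+1)
  2109: Sun (+2)  2110: Mon (+1)  2111: Tue (+1)  2112: Wed (+1)  2113: Fri (+2)
  2114: Sat (+1)
Thursday years: 2089, 2095, 2101, 2107 — 4 in total.

4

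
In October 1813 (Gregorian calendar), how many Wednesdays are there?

4

October 1813 has 31 days and begins on Friday.
The first Wednesday is October 6.
Wednesdays fall on 6, 13, 20, 27 — that's 4.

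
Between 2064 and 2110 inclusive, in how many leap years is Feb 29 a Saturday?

Leap years in 2064–2110: 11 of them.
Feb 29 weekday advances by 5 (mod 7) from one leap year to the next four years later (or differs when a century non-leap intervenes).
Leap-day weekdays: 2064:Fri 2068:Wed 2072:Mon 2076:Sat✓ 2080:Thu 2084:Tue 2088:Sun 2092:Fri 2096:Wed 2104:Fri 2108:Wed
Saturday: 2076 → 1.

1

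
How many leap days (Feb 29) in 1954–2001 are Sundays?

Leap years in 1954–2001: 12 of them.
Feb 29 weekday advances by 5 (mod 7) from one leap year to the next four years later (or differs when a century non-leap intervenes).
Leap-day weekdays: 1956:Wed 1960:Mon 1964:Sat 1968:Thu 1972:Tue 1976:Sun✓ 1980:Fri 1984:Wed 1988:Mon 1992:Sat 1996:Thu 2000:Tue
Sunday: 1976 → 1.

1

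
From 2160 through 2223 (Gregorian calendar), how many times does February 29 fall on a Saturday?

Leap years in 2160–2223: 15 of them.
Feb 29 weekday advances by 5 (mod 7) from one leap year to the next four years later (or differs when a century non-leap intervenes).
Leap-day weekdays: 2160:Fri 2164:Wed 2168:Mon 2172:Sat✓ 2176:Thu 2180:Tue 2184:Sun 2188:Fri 2192:Wed 2196:Mon 2204:Wed 2208:Mon 2212:Sat✓ 2216:Thu 2220:Tue
Saturday: 2172, 2212 → 2.

2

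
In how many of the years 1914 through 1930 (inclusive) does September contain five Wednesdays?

September has 30 days; it has five Wednesdays when Wednesday falls among the first (month-length − 28) days — i.e. when September 1 is one of Wednesday/Tuesday.
September 1 by year: 1914:Tue✓ 1915:Wed✓ 1916:Fri 1917:Sat 1918:Sun 1919:Mon 1920:Wed✓ 1921:Thu 1922:Fri 1923:Sat 1924:Mon 1925:Tue✓ 1926:Wed✓ 1927:Thu 1928:Sat 1929:Sun 1930:Mon
Years with five Wednesdays: 1914, 1915, 1920, 1925, 1926 → 5.

5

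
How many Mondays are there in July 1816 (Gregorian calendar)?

5

July 1816 has 31 days and begins on Monday.
The first Monday is July 1.
Mondays fall on 1, 8, 15, 22, 29 — that's 5.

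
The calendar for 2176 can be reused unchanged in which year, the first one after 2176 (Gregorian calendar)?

Two years share a calendar iff Jan 1 falls on the same weekday and both are leap or both are common. 2176: Jan 1 is Monday, leap year.
2177: Jan 1 Wednesday, common
2178: Jan 1 Thursday, common
2179: Jan 1 Friday, common
2180: Jan 1 Saturday, leap
2181: Jan 1 Monday, common
2182: Jan 1 Tuesday, common
2183: Jan 1 Wednesday, common
2184: Jan 1 Thursday, leap
2185: Jan 1 Saturday, common
2186: Jan 1 Sunday, common
2187: Jan 1 Monday, common
2188: Jan 1 Tuesday, leap
2189: Jan 1 Thursday, common
2190: Jan 1 Friday, common
2191: Jan 1 Saturday, common
2192: Jan 1 Sunday, leap
2193: Jan 1 Tuesday, common
2194: Jan 1 Wednesday, common
2195: Jan 1 Thursday, common
2196: Jan 1 Friday, leap
2197: Jan 1 Sunday, common
2198: Jan 1 Monday, common
2199: Jan 1 Tuesday, common
2200: Jan 1 Wednesday, common
2201: Jan 1 Thursday, common
2202: Jan 1 Friday, common
2203: Jan 1 Saturday, common
2204: Jan 1 Sunday, leap
2205: Jan 1 Tuesday, common
2206: Jan 1 Wednesday, common
2207: Jan 1 Thursday, common
2208: Jan 1 Friday, leap
2209: Jan 1 Sunday, common
2210: Jan 1 Monday, common
2211: Jan 1 Tuesday, common
2212: Jan 1 Wednesday, leap
2213: Jan 1 Friday, common
2214: Jan 1 Saturday, common
2215: Jan 1 Sunday, common
2216: Jan 1 Monday, leap
2216 matches on both conditions.

2216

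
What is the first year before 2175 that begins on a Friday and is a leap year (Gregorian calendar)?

Jan 1 advances by 2 weekdays after a leap year and by 1 after a common year.
2175: Jan 1 is Sunday.
2174: Saturday
2173: Friday
2172: Wednesday (leap)
2171: Tuesday
2170: Monday
2169: Sunday
2168: Friday (leap)
2168 begins on a Friday and is a leap year.

2168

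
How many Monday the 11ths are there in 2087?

Check the 11th of each month of 2087: Jan 11: Sat, Feb 11: Tue, Mar 11: Tue, Apr 11: Fri, May 11: Sun, Jun 11: Wed, Jul 11: Fri, Aug 11: Mon, Sep 11: Thu, Oct 11: Sat, Nov 11: Tue, Dec 11: Thu.
Monday occurs in August — 1 month.

1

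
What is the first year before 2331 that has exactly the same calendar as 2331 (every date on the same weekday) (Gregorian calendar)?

Two years share a calendar iff Jan 1 falls on the same weekday and both are leap or both are common. 2331: Jan 1 is Thursday, common year.
2330: Jan 1 Wednesday, common
2329: Jan 1 Tuesday, common
2328: Jan 1 Sunday, leap
2327: Jan 1 Saturday, common
2326: Jan 1 Friday, common
2325: Jan 1 Thursday, common
2325 matches on both conditions.

2325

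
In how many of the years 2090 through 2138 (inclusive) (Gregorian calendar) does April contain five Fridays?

April has 30 days; it has five Fridays when Friday falls among the first (month-length − 28) days — i.e. when April 1 is one of Friday/Thursday.
April 1 by year: 2090:Sat 2091:Sun 2092:Tue 2093:Wed 2094:Thu✓ 2095:Fri✓ 2096:Sun 2097:Mon 2098:Tue 2099:Wed 2100:Thu✓ 2101:Fri✓ 2102:Sat 2103:Sun 2104:Tue …(19 more)… 2124:Sat 2125:Sun 2126:Mon 2127:Tue 2128:Thu✓ 2129:Fri✓ 2130:Sat 2131:Sun 2132:Tue 2133:Wed 2134:Thu✓ 2135:Fri✓ 2136:Sun 2137:Mon 2138:Tue
Years with five Fridays: 2094, 2095, 2100, 2101, 2106, 2107, 2112, 2117, 2118, 2123, 2128, 2129, 2134, 2135 → 14.

14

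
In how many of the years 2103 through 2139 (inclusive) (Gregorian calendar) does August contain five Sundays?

August has 31 days; it has five Sundays when Sunday falls among the first (month-length − 28) days — i.e. when August 1 is one of Sunday/Saturday/Friday.
August 1 by year: 2103:Wed 2104:Fri✓ 2105:Sat✓ 2106:Sun✓ 2107:Mon 2108:Wed 2109:Thu 2110:Fri✓ 2111:Sat✓ 2112:Mon 2113:Tue 2114:Wed 2115:Thu 2116:Sat✓ 2117:Sun✓ …(7 more)… 2125:Wed 2126:Thu 2127:Fri✓ 2128:Sun✓ 2129:Mon 2130:Tue 2131:Wed 2132:Fri✓ 2133:Sat✓ 2134:Sun✓ 2135:Mon 2136:Wed 2137:Thu 2138:Fri✓ 2139:Sat✓
Years with five Sundays: 2104, 2105, 2106, 2110, 2111, 2116, 2117, 2121, 2122, 2123, 2127, 2128, 2132, 2133, 2134, 2138, 2139 → 17.

17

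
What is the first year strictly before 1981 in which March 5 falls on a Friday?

From one year to the next, a fixed date's weekday advances by 1, or by 2 when a Feb 29 lies between the two dates.
1981: March 5 is Thursday.
1980: Wednesday (−1)
1979: Monday (−2)
1978: Sunday (−1)
1977: Saturday (−1)
1976: Friday (−1)
March 5 falls on a Friday in 1976.

1976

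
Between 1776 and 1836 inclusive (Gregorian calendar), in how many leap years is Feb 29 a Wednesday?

Leap years in 1776–1836: 15 of them.
Feb 29 weekday advances by 5 (mod 7) from one leap year to the next four years later (or differs when a century non-leap intervenes).
Leap-day weekdays: 1776:Thu 1780:Tue 1784:Sun 1788:Fri 1792:Wed✓ 1796:Mon 1804:Wed✓ 1808:Mon 1812:Sat 1816:Thu 1820:Tue 1824:Sun 1828:Fri 1832:Wed✓ 1836:Mon
Wednesday: 1792, 1804, 1832 → 3.

3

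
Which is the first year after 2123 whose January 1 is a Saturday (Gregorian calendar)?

Jan 1 advances by 2 weekdays after a leap year and by 1 after a common year.
2123: Jan 1 is Friday.
2124: Saturday (leap)
2124 begins on a Saturday

2124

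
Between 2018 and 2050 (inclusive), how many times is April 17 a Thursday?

Track April 17's weekday year by year (advancing +1, or +2 across a Feb 29):
  2018: Tue  2019: Wed (+1)  2020: Fri (+2)  2021: Sat (+1)  2022: Sun (+1)
  2023: Mon (+1)  2024: Wed (+2)  2025: Thu (+1) ✓  2026: Fri (+1)  2027: Sat (+1)
  2028: Mon (+2)  2029: Tue (+1)  2030: Wed (+1)  2031: Thu (+1) ✓  … (5 more years) …
  2037: Fri (+1)  2038: Sat (+1)  2039: Sun (+1)  2040: Tue (+2)  2041: Wed (+1)
  2042: Thu (+1) ✓  2043: Fri (+1)  2044: Sun (+2)  2045: Mon (+1)  2046: Tue (+1)
  2047: Wed (+1)  2048: Fri (+2)  2049: Sat (+1)  2050: Sun (+1)
Thursday years: 2025, 2031, 2036, 2042 — 4 in total.

4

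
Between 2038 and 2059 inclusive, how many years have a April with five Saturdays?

6

April has 30 days; it has five Saturdays when Saturday falls among the first (month-length − 28) days — i.e. when April 1 is one of Saturday/Friday.
April 1 by year: 2038:Thu 2039:Fri✓ 2040:Sun 2041:Mon 2042:Tue 2043:Wed 2044:Fri✓ 2045:Sat✓ 2046:Sun 2047:Mon 2048:Wed 2049:Thu 2050:Fri✓ 2051:Sat✓ 2052:Mon 2053:Tue 2054:Wed 2055:Thu 2056:Sat✓ 2057:Sun 2058:Mon 2059:Tue
Years with five Saturdays: 2039, 2044, 2045, 2050, 2051, 2056 → 6.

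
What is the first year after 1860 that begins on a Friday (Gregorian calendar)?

Jan 1 advances by 2 weekdays after a leap year and by 1 after a common year.
1860: Jan 1 is Sunday (leap).
1861: Tuesday
1862: Wednesday
1863: Thursday
1864: Friday (leap)
1864 begins on a Friday

1864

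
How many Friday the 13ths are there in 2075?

2

Check the 13th of each month of 2075: Jan 13: Sun, Feb 13: Wed, Mar 13: Wed, Apr 13: Sat, May 13: Mon, Jun 13: Thu, Jul 13: Sat, Aug 13: Tue, Sep 13: Fri, Oct 13: Sun, Nov 13: Wed, Dec 13: Fri.
Friday occurs in September, December — 2 months.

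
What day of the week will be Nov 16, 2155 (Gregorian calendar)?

Sunday

January 1, 2155 is a Wednesday.
November 16 is day 320 of the year, i.e. 319 days after Jan 1.
319 mod 7 = 4, so advance 4 weekdays from Wednesday: Sunday.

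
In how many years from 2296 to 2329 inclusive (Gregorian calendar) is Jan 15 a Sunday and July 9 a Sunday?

Check each year's weekday for Jan 15 and July 9:
  2296: Wed/Thu  2297: Fri/Fri  2298: Sat/Sat  2299: Sun/Sun ✓  2300: Mon/Mon  2301: Tue/Tue  2302: Wed/Wed  2303: Thu/Thu  2304: Fri/Sat  2305: Sun/Sun ✓  2306: Mon/Mon  2307: Tue/Tue  2308: Wed/Thu  2309: Fri/Fri  …(6 more)…  2316: Sat/Sun  2317: Mon/Mon  2318: Tue/Tue  2319: Wed/Wed  2320: Thu/Fri  2321: Sat/Sat  2322: Sun/Sun ✓  2323: Mon/Mon  2324: Tue/Wed  2325: Thu/Thu  2326: Fri/Fri  2327: Sat/Sat  2328: Sun/Mon  2329: Tue/Tue
Both conditions hold in: 2299, 2305, 2311, 2322 — 4.

4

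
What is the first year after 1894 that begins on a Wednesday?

Jan 1 advances by 2 weekdays after a leap year and by 1 after a common year.
1894: Jan 1 is Monday.
1895: Tuesday
1896: Wednesday (leap)
1896 begins on a Wednesday

1896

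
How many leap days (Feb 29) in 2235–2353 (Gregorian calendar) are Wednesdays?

3

Leap years in 2235–2353: 29 of them.
Feb 29 weekday advances by 5 (mod 7) from one leap year to the next four years later (or differs when a century non-leap intervenes).
Leap-day weekdays: 2236:Mon 2240:Sat 2244:Thu 2248:Tue 2252:Sun 2256:Fri 2260:Wed✓ 2264:Mon 2268:Sat 2272:Thu 2276:Tue 2280:Sun 2284:Fri …(3 more)… 2304:Mon 2308:Sat 2312:Thu 2316:Tue 2320:Sun 2324:Fri 2328:Wed✓ 2332:Mon 2336:Sat 2340:Thu 2344:Tue 2348:Sun 2352:Fri
Wednesday: 2260, 2288, 2328 → 3.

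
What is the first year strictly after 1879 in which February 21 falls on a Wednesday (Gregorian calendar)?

From one year to the next, a fixed date's weekday advances by 1, or by 2 when a Feb 29 lies between the two dates.
1879: February 21 is Friday.
1880: Saturday (+1)
1881: Monday (+2)
1882: Tuesday (+1)
1883: Wednesday (+1)
February 21 falls on a Wednesday in 1883.

1883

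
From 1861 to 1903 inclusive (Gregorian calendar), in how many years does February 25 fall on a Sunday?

6

Track February 25's weekday year by year (advancing +1, or +2 across a Feb 29):
  1861: Mon  1862: Tue (+1)  1863: Wed (+1)  1864: Thu (+1)  1865: Sat (+2)
  1866: Sun (+1) ✓  1867: Mon (+1)  1868: Tue (+1)  1869: Thu (+2)  1870: Fri (+1)
  1871: Sat (+1)  1872: Sun (+1) ✓  1873: Tue (+2)  1874: Wed (+1)  … (15 more years) …
  1890: Tue (+1)  1891: Wed (+1)  1892: Thu (+1)  1893: Sat (+2)  1894: Sun (+1) ✓
  1895: Mon (+1)  1896: Tue (+1)  1897: Thu (+2)  1898: Fri (+1)  1899: Sat (+1)
  1900: Sun (+1) ✓  1901: Mon (+1)  1902: Tue (+1)  1903: Wed (+1)
Sunday years: 1866, 1872, 1877, 1883, 1894, 1900 — 6 in total.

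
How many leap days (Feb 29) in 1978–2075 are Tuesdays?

3

Leap years in 1978–2075: 24 of them.
Feb 29 weekday advances by 5 (mod 7) from one leap year to the next four years later (or differs when a century non-leap intervenes).
Leap-day weekdays: 1980:Fri 1984:Wed 1988:Mon 1992:Sat 1996:Thu 2000:Tue✓ 2004:Sun 2008:Fri 2012:Wed 2016:Mon 2020:Sat 2024:Thu 2028:Tue✓ 2032:Sun 2036:Fri 2040:Wed 2044:Mon 2048:Sat 2052:Thu 2056:Tue✓ 2060:Sun 2064:Fri 2068:Wed 2072:Mon
Tuesday: 2000, 2028, 2056 → 3.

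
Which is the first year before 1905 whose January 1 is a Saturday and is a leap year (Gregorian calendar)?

Jan 1 advances by 2 weekdays after a leap year and by 1 after a common year.
1905: Jan 1 is Sunday.
1904: Friday (leap)
1903: Thursday
1902: Wednesday
1901: Tuesday
1900: Monday
1899: Sunday
1898: Saturday
1897: Friday
1896: Wednesday (leap)
1895: Tuesday
1894: Monday
1893: Sunday
1892: Friday (leap)
1891: Thursday
1890: Wednesday
1889: Tuesday
1888: Sunday (leap)
1887: Saturday
1886: Friday
1885: Thursday
1884: Tuesday (leap)
1883: Monday
1882: Sunday
1881: Saturday
1880: Thursday (leap)
1879: Wednesday
1878: Tuesday
1877: Monday
1876: Saturday (leap)
1876 begins on a Saturday and is a leap year.

1876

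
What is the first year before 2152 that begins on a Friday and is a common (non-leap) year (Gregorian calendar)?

Jan 1 advances by 2 weekdays after a leap year and by 1 after a common year.
2152: Jan 1 is Saturday (leap).
2151: Friday
2151 begins on a Friday and is a common year.

2151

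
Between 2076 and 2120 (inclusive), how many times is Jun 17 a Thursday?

7

Track Jun 17's weekday year by year (advancing +1, or +2 across a Feb 29):
  2076: Wed  2077: Thu (+1) ✓  2078: Fri (+1)  2079: Sat (+1)  2080: Mon (+2)
  2081: Tue (+1)  2082: Wed (+1)  2083: Thu (+1) ✓  2084: Sat (+2)  2085: Sun (+1)
  2086: Mon (+1)  2087: Tue (+1)  2088: Thu (+2) ✓  2089: Fri (+1)  … (17 more years) …
  2107: Fri (+1)  2108: Sun (+2)  2109: Mon (+1)  2110: Tue (+1)  2111: Wed (+1)
  2112: Fri (+2)  2113: Sat (+1)  2114: Sun (+1)  2115: Mon (+1)  2116: Wed (+2)
  2117: Thu (+1) ✓  2118: Fri (+1)  2119: Sat (+1)  2120: Mon (+2)
Thursday years: 2077, 2083, 2088, 2094, 2100, 2106, 2117 — 7 in total.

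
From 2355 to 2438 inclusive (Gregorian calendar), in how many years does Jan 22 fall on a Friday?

12

Track Jan 22's weekday year by year (advancing +1, or +2 across a Feb 29):
  2355: Sat  2356: Sun (+1)  2357: Tue (+2)  2358: Wed (+1)  2359: Thu (+1)
  2360: Fri (+1) ✓  2361: Sun (+2)  2362: Mon (+1)  2363: Tue (+1)  2364: Wed (+1)
  2365: Fri (+2) ✓  2366: Sat (+1)  2367: Sun (+1)  2368: Mon (+1)  … (56 more years) …
  2425: Wed (+2)  2426: Thu (+1)  2427: Fri (+1) ✓  2428: Sat (+1)  2429: Mon (+2)
  2430: Tue (+1)  2431: Wed (+1)  2432: Thu (+1)  2433: Sat (+2)  2434: Sun (+1)
  2435: Mon (+1)  2436: Tue (+1)  2437: Thu (+2)  2438: Fri (+1) ✓
Friday years: 2360, 2365, 2371, 2382, 2388, 2393, 2399, 2410, 2416, 2421, 2427, 2438 — 12 in total.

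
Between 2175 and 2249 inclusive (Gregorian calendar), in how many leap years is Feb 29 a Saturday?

2

Leap years in 2175–2249: 18 of them.
Feb 29 weekday advances by 5 (mod 7) from one leap year to the next four years later (or differs when a century non-leap intervenes).
Leap-day weekdays: 2176:Thu 2180:Tue 2184:Sun 2188:Fri 2192:Wed 2196:Mon 2204:Wed 2208:Mon 2212:Sat✓ 2216:Thu 2220:Tue 2224:Sun 2228:Fri 2232:Wed 2236:Mon 2240:Sat✓ 2244:Thu 2248:Tue
Saturday: 2212, 2240 → 2.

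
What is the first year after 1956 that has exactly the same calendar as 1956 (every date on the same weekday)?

Two years share a calendar iff Jan 1 falls on the same weekday and both are leap or both are common. 1956: Jan 1 is Sunday, leap year.
1957: Jan 1 Tuesday, common
1958: Jan 1 Wednesday, common
1959: Jan 1 Thursday, common
1960: Jan 1 Friday, leap
1961: Jan 1 Sunday, common
1962: Jan 1 Monday, common
1963: Jan 1 Tuesday, common
1964: Jan 1 Wednesday, leap
1965: Jan 1 Friday, common
1966: Jan 1 Saturday, common
1967: Jan 1 Sunday, common
1968: Jan 1 Monday, leap
1969: Jan 1 Wednesday, common
1970: Jan 1 Thursday, common
1971: Jan 1 Friday, common
1972: Jan 1 Saturday, leap
1973: Jan 1 Monday, common
1974: Jan 1 Tuesday, common
1975: Jan 1 Wednesday, common
1976: Jan 1 Thursday, leap
1977: Jan 1 Saturday, common
1978: Jan 1 Sunday, common
1979: Jan 1 Monday, common
1980: Jan 1 Tuesday, leap
1981: Jan 1 Thursday, common
1982: Jan 1 Friday, common
1983: Jan 1 Saturday, common
1984: Jan 1 Sunday, leap
1984 matches on both conditions.

1984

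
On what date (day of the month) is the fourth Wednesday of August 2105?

August 1, 2105 is a Saturday, so the first Wednesday is the 5th.
The fourth Wednesday is 5 + 21 = 26.

26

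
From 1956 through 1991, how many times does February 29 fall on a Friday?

Leap years in 1956–1991: 9 of them.
Feb 29 weekday advances by 5 (mod 7) from one leap year to the next four years later (or differs when a century non-leap intervenes).
Leap-day weekdays: 1956:Wed 1960:Mon 1964:Sat 1968:Thu 1972:Tue 1976:Sun 1980:Fri✓ 1984:Wed 1988:Mon
Friday: 1980 → 1.

1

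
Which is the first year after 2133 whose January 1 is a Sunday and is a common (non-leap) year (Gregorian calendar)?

2141

Jan 1 advances by 2 weekdays after a leap year and by 1 after a common year.
2133: Jan 1 is Thursday.
2134: Friday
2135: Saturday
2136: Sunday (leap)
2137: Tuesday
2138: Wednesday
2139: Thursday
2140: Friday (leap)
2141: Sunday
2141 begins on a Sunday and is a common year.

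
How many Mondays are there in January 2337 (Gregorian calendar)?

4

January 2337 has 31 days and begins on Friday.
The first Monday is January 4.
Mondays fall on 4, 11, 18, 25 — that's 4.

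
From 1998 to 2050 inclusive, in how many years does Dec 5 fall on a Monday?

8

Track Dec 5's weekday year by year (advancing +1, or +2 across a Feb 29):
  1998: Sat  1999: Sun (+1)  2000: Tue (+2)  2001: Wed (+1)  2002: Thu (+1)
  2003: Fri (+1)  2004: Sun (+2)  2005: Mon (+1) ✓  2006: Tue (+1)  2007: Wed (+1)
  2008: Fri (+2)  2009: Sat (+1)  2010: Sun (+1)  2011: Mon (+1) ✓  … (25 more years) …
  2037: Sat (+1)  2038: Sun (+1)  2039: Mon (+1) ✓  2040: Wed (+2)  2041: Thu (+1)
  2042: Fri (+1)  2043: Sat (+1)  2044: Mon (+2) ✓  2045: Tue (+1)  2046: Wed (+1)
  2047: Thu (+1)  2048: Sat (+2)  2049: Sun (+1)  2050: Mon (+1) ✓
Monday years: 2005, 2011, 2016, 2022, 2033, 2039, 2044, 2050 — 8 in total.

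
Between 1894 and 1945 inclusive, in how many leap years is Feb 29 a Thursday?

2

Leap years in 1894–1945: 12 of them.
Feb 29 weekday advances by 5 (mod 7) from one leap year to the next four years later (or differs when a century non-leap intervenes).
Leap-day weekdays: 1896:Sat 1904:Mon 1908:Sat 1912:Thu✓ 1916:Tue 1920:Sun 1924:Fri 1928:Wed 1932:Mon 1936:Sat 1940:Thu✓ 1944:Tue
Thursday: 1912, 1940 → 2.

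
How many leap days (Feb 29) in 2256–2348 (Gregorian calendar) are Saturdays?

4

Leap years in 2256–2348: 23 of them.
Feb 29 weekday advances by 5 (mod 7) from one leap year to the next four years later (or differs when a century non-leap intervenes).
Leap-day weekdays: 2256:Fri 2260:Wed 2264:Mon 2268:Sat✓ 2272:Thu 2276:Tue 2280:Sun 2284:Fri 2288:Wed 2292:Mon 2296:Sat✓ 2304:Mon 2308:Sat✓ 2312:Thu 2316:Tue 2320:Sun 2324:Fri 2328:Wed 2332:Mon 2336:Sat✓ 2340:Thu 2344:Tue 2348:Sun
Saturday: 2268, 2296, 2308, 2336 → 4.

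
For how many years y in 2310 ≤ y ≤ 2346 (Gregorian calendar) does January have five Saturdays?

16

January has 31 days; it has five Saturdays when Saturday falls among the first (month-length − 28) days — i.e. when January 1 is one of Saturday/Friday/Thursday.
January 1 by year: 2310:Sat✓ 2311:Sun 2312:Mon 2313:Wed 2314:Thu✓ 2315:Fri✓ 2316:Sat✓ 2317:Mon 2318:Tue 2319:Wed 2320:Thu✓ 2321:Sat✓ 2322:Sun 2323:Mon 2324:Tue …(7 more)… 2332:Fri✓ 2333:Sun 2334:Mon 2335:Tue 2336:Wed 2337:Fri✓ 2338:Sat✓ 2339:Sun 2340:Mon 2341:Wed 2342:Thu✓ 2343:Fri✓ 2344:Sat✓ 2345:Mon 2346:Tue
Years with five Saturdays: 2310, 2314, 2315, 2316, 2320, 2321, 2325, 2326, 2327, 2331, 2332, 2337, 2338, 2342, 2343, 2344 → 16.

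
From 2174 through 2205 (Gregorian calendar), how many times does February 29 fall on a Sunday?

Leap years in 2174–2205: 7 of them.
Feb 29 weekday advances by 5 (mod 7) from one leap year to the next four years later (or differs when a century non-leap intervenes).
Leap-day weekdays: 2176:Thu 2180:Tue 2184:Sun✓ 2188:Fri 2192:Wed 2196:Mon 2204:Wed
Sunday: 2184 → 1.

1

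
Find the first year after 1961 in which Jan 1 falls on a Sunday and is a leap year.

1984

Jan 1 advances by 2 weekdays after a leap year and by 1 after a common year.
1961: Jan 1 is Sunday.
1962: Monday
1963: Tuesday
1964: Wednesday (leap)
1965: Friday
1966: Saturday
1967: Sunday
1968: Monday (leap)
1969: Wednesday
1970: Thursday
1971: Friday
1972: Saturday (leap)
1973: Monday
1974: Tuesday
1975: Wednesday
1976: Thursday (leap)
1977: Saturday
1978: Sunday
1979: Monday
1980: Tuesday (leap)
1981: Thursday
1982: Friday
1983: Saturday
1984: Sunday (leap)
1984 begins on a Sunday and is a leap year.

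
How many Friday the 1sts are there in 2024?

Check the 1st of each month of 2024: Jan 1: Mon, Feb 1: Thu, Mar 1: Fri, Apr 1: Mon, May 1: Wed, Jun 1: Sat, Jul 1: Mon, Aug 1: Thu, Sep 1: Sun, Oct 1: Tue, Nov 1: Fri, Dec 1: Sun.
Friday occurs in March, November — 2 months.

2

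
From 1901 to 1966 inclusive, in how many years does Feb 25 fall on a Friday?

Track Feb 25's weekday year by year (advancing +1, or +2 across a Feb 29):
  1901: Mon  1902: Tue (+1)  1903: Wed (+1)  1904: Thu (+1)  1905: Sat (+2)
  1906: Sun (+1)  1907: Mon (+1)  1908: Tue (+1)  1909: Thu (+2)  1910: Fri (+1) ✓
  1911: Sat (+1)  1912: Sun (+1)  1913: Tue (+2)  1914: Wed (+1)  … (38 more years) …
  1953: Wed (+2)  1954: Thu (+1)  1955: Fri (+1) ✓  1956: Sat (+1)  1957: Mon (+2)
  1958: Tue (+1)  1959: Wed (+1)  1960: Thu (+1)  1961: Sat (+2)  1962: Sun (+1)
  1963: Mon (+1)  1964: Tue (+1)  1965: Thu (+2)  1966: Fri (+1) ✓
Friday years: 1910, 1916, 1921, 1927, 1938, 1944, 1949, 1955, 1966 — 9 in total.

9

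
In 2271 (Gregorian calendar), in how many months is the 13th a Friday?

Check the 13th of each month of 2271: Jan 13: Fri, Feb 13: Mon, Mar 13: Mon, Apr 13: Thu, May 13: Sat, Jun 13: Tue, Jul 13: Thu, Aug 13: Sun, Sep 13: Wed, Oct 13: Fri, Nov 13: Mon, Dec 13: Wed.
Friday occurs in January, October — 2 months.

2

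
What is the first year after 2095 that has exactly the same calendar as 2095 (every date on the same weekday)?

Two years share a calendar iff Jan 1 falls on the same weekday and both are leap or both are common. 2095: Jan 1 is Saturday, common year.
2096: Jan 1 Sunday, leap
2097: Jan 1 Tuesday, common
2098: Jan 1 Wednesday, common
2099: Jan 1 Thursday, common
2100: Jan 1 Friday, common
2101: Jan 1 Saturday, common
2101 matches on both conditions.

2101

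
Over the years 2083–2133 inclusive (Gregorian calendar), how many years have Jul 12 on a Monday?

Track Jul 12's weekday year by year (advancing +1, or +2 across a Feb 29):
  2083: Mon ✓  2084: Wed (+2)  2085: Thu (+1)  2086: Fri (+1)  2087: Sat (+1)
  2088: Mon (+2) ✓  2089: Tue (+1)  2090: Wed (+1)  2091: Thu (+1)  2092: Sat (+2)
  2093: Sun (+1)  2094: Mon (+1) ✓  2095: Tue (+1)  2096: Thu (+2)  … (23 more years) …
  2120: Fri (+2)  2121: Sat (+1)  2122: Sun (+1)  2123: Mon (+1) ✓  2124: Wed (+2)
  2125: Thu (+1)  2126: Fri (+1)  2127: Sat (+1)  2128: Mon (+2) ✓  2129: Tue (+1)
  2130: Wed (+1)  2131: Thu (+1)  2132: Sat (+2)  2133: Sun (+1)
Monday years: 2083, 2088, 2094, 2100, 2106, 2117, 2123, 2128 — 8 in total.

8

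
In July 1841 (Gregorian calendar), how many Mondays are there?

July 1841 has 31 days and begins on Thursday.
The first Monday is July 5.
Mondays fall on 5, 12, 19, 26 — that's 4.

4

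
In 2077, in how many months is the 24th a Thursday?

1

Check the 24th of each month of 2077: Jan 24: Sun, Feb 24: Wed, Mar 24: Wed, Apr 24: Sat, May 24: Mon, Jun 24: Thu, Jul 24: Sat, Aug 24: Tue, Sep 24: Fri, Oct 24: Sun, Nov 24: Wed, Dec 24: Fri.
Thursday occurs in June — 1 month.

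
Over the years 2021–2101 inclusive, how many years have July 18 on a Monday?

12

Track July 18's weekday year by year (advancing +1, or +2 across a Feb 29):
  2021: Sun  2022: Mon (+1) ✓  2023: Tue (+1)  2024: Thu (+2)  2025: Fri (+1)
  2026: Sat (+1)  2027: Sun (+1)  2028: Tue (+2)  2029: Wed (+1)  2030: Thu (+1)
  2031: Fri (+1)  2032: Sun (+2)  2033: Mon (+1) ✓  2034: Tue (+1)  … (53 more years) …
  2088: Sun (+2)  2089: Mon (+1) ✓  2090: Tue (+1)  2091: Wed (+1)  2092: Fri (+2)
  2093: Sat (+1)  2094: Sun (+1)  2095: Mon (+1) ✓  2096: Wed (+2)  2097: Thu (+1)
  2098: Fri (+1)  2099: Sat (+1)  2100: Sun (+1)  2101: Mon (+1) ✓
Monday years: 2022, 2033, 2039, 2044, 2050, 2061, 2067, 2072, 2078, 2089, 2095, 2101 — 12 in total.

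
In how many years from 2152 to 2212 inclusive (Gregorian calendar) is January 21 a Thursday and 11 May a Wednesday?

3

Check each year's weekday for January 21 and 11 May:
  2152: Fri/Thu  2153: Sun/Fri  2154: Mon/Sat  2155: Tue/Sun  2156: Wed/Tue  2157: Fri/Wed  2158: Sat/Thu  2159: Sun/Fri  2160: Mon/Sun  2161: Wed/Mon  2162: Thu/Tue  2163: Fri/Wed  2164: Sat/Fri  2165: Mon/Sat  …(33 more)…  2199: Mon/Sat  2200: Tue/Sun  2201: Wed/Mon  2202: Thu/Tue  2203: Fri/Wed  2204: Sat/Fri  2205: Mon/Sat  2206: Tue/Sun  2207: Wed/Mon  2208: Thu/Wed ✓  2209: Sat/Thu  2210: Sun/Fri  2211: Mon/Sat  2212: Tue/Mon
Both conditions hold in: 2168, 2196, 2208 — 3.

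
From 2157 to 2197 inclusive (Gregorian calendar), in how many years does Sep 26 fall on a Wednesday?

Track Sep 26's weekday year by year (advancing +1, or +2 across a Feb 29):
  2157: Mon  2158: Tue (+1)  2159: Wed (+1) ✓  2160: Fri (+2)  2161: Sat (+1)
  2162: Sun (+1)  2163: Mon (+1)  2164: Wed (+2) ✓  2165: Thu (+1)  2166: Fri (+1)
  2167: Sat (+1)  2168: Mon (+2)  2169: Tue (+1)  2170: Wed (+1) ✓  … (13 more years) …
  2184: Sun (+2)  2185: Mon (+1)  2186: Tue (+1)  2187: Wed (+1) ✓  2188: Fri (+2)
  2189: Sat (+1)  2190: Sun (+1)  2191: Mon (+1)  2192: Wed (+2) ✓  2193: Thu (+1)
  2194: Fri (+1)  2195: Sat (+1)  2196: Mon (+2)  2197: Tue (+1)
Wednesday years: 2159, 2164, 2170, 2181, 2187, 2192 — 6 in total.

6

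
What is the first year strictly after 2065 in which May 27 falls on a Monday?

From one year to the next, a fixed date's weekday advances by 1, or by 2 when a Feb 29 lies between the two dates.
2065: May 27 is Wednesday.
2066: Thursday (+1)
2067: Friday (+1)
2068: Sunday (+2)
2069: Monday (+1)
May 27 falls on a Monday in 2069.

2069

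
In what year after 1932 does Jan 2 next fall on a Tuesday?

From one year to the next, a fixed date's weekday advances by 1, or by 2 when a Feb 29 lies between the two dates.
1932: January 2 is Saturday.
1933: Monday (+2)
1934: Tuesday (+1)
Jan 2 falls on a Tuesday in 1934.

1934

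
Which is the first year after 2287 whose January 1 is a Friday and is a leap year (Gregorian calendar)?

2292

Jan 1 advances by 2 weekdays after a leap year and by 1 after a common year.
2287: Jan 1 is Saturday.
2288: Sunday (leap)
2289: Tuesday
2290: Wednesday
2291: Thursday
2292: Friday (leap)
2292 begins on a Friday and is a leap year.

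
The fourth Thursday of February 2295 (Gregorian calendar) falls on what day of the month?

28

February 1, 2295 is a Friday, so the first Thursday is the 7th.
The fourth Thursday is 7 + 21 = 28.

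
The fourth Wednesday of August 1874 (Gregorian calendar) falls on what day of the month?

August 1, 1874 is a Saturday, so the first Wednesday is the 5th.
The fourth Wednesday is 5 + 21 = 26.

26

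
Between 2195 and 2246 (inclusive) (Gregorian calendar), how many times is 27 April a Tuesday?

Track 27 April's weekday year by year (advancing +1, or +2 across a Feb 29):
  2195: Mon  2196: Wed (+2)  2197: Thu (+1)  2198: Fri (+1)  2199: Sat (+1)
  2200: Sun (+1)  2201: Mon (+1)  2202: Tue (+1) ✓  2203: Wed (+1)  2204: Fri (+2)
  2205: Sat (+1)  2206: Sun (+1)  2207: Mon (+1)  2208: Wed (+2)  … (24 more years) …
  2233: Sat (+1)  2234: Sun (+1)  2235: Mon (+1)  2236: Wed (+2)  2237: Thu (+1)
  2238: Fri (+1)  2239: Sat (+1)  2240: Mon (+2)  2241: Tue (+1) ✓  2242: Wed (+1)
  2243: Thu (+1)  2244: Sat (+2)  2245: Sun (+1)  2246: Mon (+1)
Tuesday years: 2202, 2213, 2219, 2224, 2230, 2241 — 6 in total.

6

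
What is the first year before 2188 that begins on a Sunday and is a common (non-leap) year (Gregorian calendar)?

2186

Jan 1 advances by 2 weekdays after a leap year and by 1 after a common year.
2188: Jan 1 is Tuesday (leap).
2187: Monday
2186: Sunday
2186 begins on a Sunday and is a common year.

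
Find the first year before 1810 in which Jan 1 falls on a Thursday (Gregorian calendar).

Jan 1 advances by 2 weekdays after a leap year and by 1 after a common year.
1810: Jan 1 is Monday.
1809: Sunday
1808: Friday (leap)
1807: Thursday
1807 begins on a Thursday

1807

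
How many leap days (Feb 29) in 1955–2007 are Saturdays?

2

Leap years in 1955–2007: 13 of them.
Feb 29 weekday advances by 5 (mod 7) from one leap year to the next four years later (or differs when a century non-leap intervenes).
Leap-day weekdays: 1956:Wed 1960:Mon 1964:Sat✓ 1968:Thu 1972:Tue 1976:Sun 1980:Fri 1984:Wed 1988:Mon 1992:Sat✓ 1996:Thu 2000:Tue 2004:Sun
Saturday: 1964, 1992 → 2.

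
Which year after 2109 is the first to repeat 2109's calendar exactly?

2115

Two years share a calendar iff Jan 1 falls on the same weekday and both are leap or both are common. 2109: Jan 1 is Tuesday, common year.
2110: Jan 1 Wednesday, common
2111: Jan 1 Thursday, common
2112: Jan 1 Friday, leap
2113: Jan 1 Sunday, common
2114: Jan 1 Monday, common
2115: Jan 1 Tuesday, common
2115 matches on both conditions.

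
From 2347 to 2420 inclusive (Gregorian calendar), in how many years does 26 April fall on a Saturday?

Track 26 April's weekday year by year (advancing +1, or +2 across a Feb 29):
  2347: Sat ✓  2348: Mon (+2)  2349: Tue (+1)  2350: Wed (+1)  2351: Thu (+1)
  2352: Sat (+2) ✓  2353: Sun (+1)  2354: Mon (+1)  2355: Tue (+1)  2356: Thu (+2)
  2357: Fri (+1)  2358: Sat (+1) ✓  2359: Sun (+1)  2360: Tue (+2)  … (46 more years) …
  2407: Thu (+1)  2408: Sat (+2) ✓  2409: Sun (+1)  2410: Mon (+1)  2411: Tue (+1)
  2412: Thu (+2)  2413: Fri (+1)  2414: Sat (+1) ✓  2415: Sun (+1)  2416: Tue (+2)
  2417: Wed (+1)  2418: Thu (+1)  2419: Fri (+1)  2420: Sun (+2)
Saturday years: 2347, 2352, 2358, 2369, 2375, 2380, 2386, 2397, 2403, 2408, 2414 — 11 in total.

11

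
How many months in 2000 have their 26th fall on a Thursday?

1

Check the 26th of each month of 2000: Jan 26: Wed, Feb 26: Sat, Mar 26: Sun, Apr 26: Wed, May 26: Fri, Jun 26: Mon, Jul 26: Wed, Aug 26: Sat, Sep 26: Tue, Oct 26: Thu, Nov 26: Sun, Dec 26: Tue.
Thursday occurs in October — 1 month.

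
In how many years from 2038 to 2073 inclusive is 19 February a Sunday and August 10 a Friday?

2

Check each year's weekday for 19 February and August 10:
  2038: Fri/Tue  2039: Sat/Wed  2040: Sun/Fri ✓  2041: Tue/Sat  2042: Wed/Sun  2043: Thu/Mon  2044: Fri/Wed  2045: Sun/Thu  2046: Mon/Fri  2047: Tue/Sat  2048: Wed/Mon  2049: Fri/Tue  2050: Sat/Wed  2051: Sun/Thu  …(8 more)…  2060: Thu/Tue  2061: Sat/Wed  2062: Sun/Thu  2063: Mon/Fri  2064: Tue/Sun  2065: Thu/Mon  2066: Fri/Tue  2067: Sat/Wed  2068: Sun/Fri ✓  2069: Tue/Sat  2070: Wed/Sun  2071: Thu/Mon  2072: Fri/Wed  2073: Sun/Thu
Both conditions hold in: 2040, 2068 — 2.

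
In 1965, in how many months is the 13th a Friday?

Check the 13th of each month of 1965: Jan 13: Wed, Feb 13: Sat, Mar 13: Sat, Apr 13: Tue, May 13: Thu, Jun 13: Sun, Jul 13: Tue, Aug 13: Fri, Sep 13: Mon, Oct 13: Wed, Nov 13: Sat, Dec 13: Mon.
Friday occurs in August — 1 month.

1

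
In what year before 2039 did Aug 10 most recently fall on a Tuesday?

2038

From one year to the next, a fixed date's weekday advances by 1, or by 2 when a Feb 29 lies between the two dates.
2039: August 10 is Wednesday.
2038: Tuesday (−1)
Aug 10 falls on a Tuesday in 2038.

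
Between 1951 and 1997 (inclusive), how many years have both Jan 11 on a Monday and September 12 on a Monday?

2

Check each year's weekday for Jan 11 and September 12:
  1951: Thu/Wed  1952: Fri/Fri  1953: Sun/Sat  1954: Mon/Sun  1955: Tue/Mon  1956: Wed/Wed  1957: Fri/Thu  1958: Sat/Fri  1959: Sun/Sat  1960: Mon/Mon ✓  1961: Wed/Tue  1962: Thu/Wed  1963: Fri/Thu  1964: Sat/Sat  …(19 more)…  1984: Wed/Wed  1985: Fri/Thu  1986: Sat/Fri  1987: Sun/Sat  1988: Mon/Mon ✓  1989: Wed/Tue  1990: Thu/Wed  1991: Fri/Thu  1992: Sat/Sat  1993: Mon/Sun  1994: Tue/Mon  1995: Wed/Tue  1996: Thu/Thu  1997: Sat/Fri
Both conditions hold in: 1960, 1988 — 2.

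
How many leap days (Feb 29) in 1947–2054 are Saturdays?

4

Leap years in 1947–2054: 27 of them.
Feb 29 weekday advances by 5 (mod 7) from one leap year to the next four years later (or differs when a century non-leap intervenes).
Leap-day weekdays: 1948:Sun 1952:Fri 1956:Wed 1960:Mon 1964:Sat✓ 1968:Thu 1972:Tue 1976:Sun 1980:Fri 1984:Wed 1988:Mon 1992:Sat✓ 1996:Thu 2000:Tue 2004:Sun 2008:Fri 2012:Wed 2016:Mon 2020:Sat✓ 2024:Thu 2028:Tue 2032:Sun 2036:Fri 2040:Wed 2044:Mon 2048:Sat✓ 2052:Thu
Saturday: 1964, 1992, 2020, 2048 → 4.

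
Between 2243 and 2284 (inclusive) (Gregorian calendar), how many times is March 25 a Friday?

Track March 25's weekday year by year (advancing +1, or +2 across a Feb 29):
  2243: Sat  2244: Mon (+2)  2245: Tue (+1)  2246: Wed (+1)  2247: Thu (+1)
  2248: Sat (+2)  2249: Sun (+1)  2250: Mon (+1)  2251: Tue (+1)  2252: Thu (+2)
  2253: Fri (+1) ✓  2254: Sat (+1)  2255: Sun (+1)  2256: Tue (+2)  … (14 more years) …
  2271: Sat (+1)  2272: Mon (+2)  2273: Tue (+1)  2274: Wed (+1)  2275: Thu (+1)
  2276: Sat (+2)  2277: Sun (+1)  2278: Mon (+1)  2279: Tue (+1)  2280: Thu (+2)
  2281: Fri (+1) ✓  2282: Sat (+1)  2283: Sun (+1)  2284: Tue (+2)
Friday years: 2253, 2259, 2264, 2270, 2281 — 5 in total.

5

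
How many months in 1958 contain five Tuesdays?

A month of length L has five Tuesdays iff its first Tuesday is on day ≤ L−28 (so day 1–3 in a 31-day month, 1–2 in a 30-day month, day 1 in a leap February).
Checking each month of 1958: Jan starts Wed (31d); Feb starts Sat (28d); Mar starts Sat (31d); Apr starts Tue (30d) ✓; May starts Thu (31d); Jun starts Sun (30d); Jul starts Tue (31d) ✓; Aug starts Fri (31d); Sep starts Mon (30d) ✓; Oct starts Wed (31d); Nov starts Sat (30d); Dec starts Mon (31d) ✓.
Five-Tuesday months: April, July, September, December → 4.

4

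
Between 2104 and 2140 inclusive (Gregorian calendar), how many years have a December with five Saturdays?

December has 31 days; it has five Saturdays when Saturday falls among the first (month-length − 28) days — i.e. when December 1 is one of Saturday/Friday/Thursday.
December 1 by year: 2104:Mon 2105:Tue 2106:Wed 2107:Thu✓ 2108:Sat✓ 2109:Sun 2110:Mon 2111:Tue 2112:Thu✓ 2113:Fri✓ 2114:Sat✓ 2115:Sun 2116:Tue 2117:Wed 2118:Thu✓ …(7 more)… 2126:Sun 2127:Mon 2128:Wed 2129:Thu✓ 2130:Fri✓ 2131:Sat✓ 2132:Mon 2133:Tue 2134:Wed 2135:Thu✓ 2136:Sat✓ 2137:Sun 2138:Mon 2139:Tue 2140:Thu✓
Years with five Saturdays: 2107, 2108, 2112, 2113, 2114, 2118, 2119, 2124, 2125, 2129, 2130, 2131, 2135, 2136, 2140 → 15.

15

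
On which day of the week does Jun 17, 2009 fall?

Wednesday

January 1, 2009 is a Thursday.
June 17 is day 168 of the year, i.e. 167 days after Jan 1.
167 mod 7 = 6, so advance 6 weekdays from Thursday: Wednesday.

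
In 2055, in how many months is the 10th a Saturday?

Check the 10th of each month of 2055: Jan 10: Sun, Feb 10: Wed, Mar 10: Wed, Apr 10: Sat, May 10: Mon, Jun 10: Thu, Jul 10: Sat, Aug 10: Tue, Sep 10: Fri, Oct 10: Sun, Nov 10: Wed, Dec 10: Fri.
Saturday occurs in April, July — 2 months.

2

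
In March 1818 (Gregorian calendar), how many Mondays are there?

March 1818 has 31 days and begins on Sunday.
The first Monday is March 2.
Mondays fall on 2, 9, 16, 23, 30 — that's 5.

5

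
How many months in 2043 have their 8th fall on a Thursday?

2

Check the 8th of each month of 2043: Jan 8: Thu, Feb 8: Sun, Mar 8: Sun, Apr 8: Wed, May 8: Fri, Jun 8: Mon, Jul 8: Wed, Aug 8: Sat, Sep 8: Tue, Oct 8: Thu, Nov 8: Sun, Dec 8: Tue.
Thursday occurs in January, October — 2 months.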